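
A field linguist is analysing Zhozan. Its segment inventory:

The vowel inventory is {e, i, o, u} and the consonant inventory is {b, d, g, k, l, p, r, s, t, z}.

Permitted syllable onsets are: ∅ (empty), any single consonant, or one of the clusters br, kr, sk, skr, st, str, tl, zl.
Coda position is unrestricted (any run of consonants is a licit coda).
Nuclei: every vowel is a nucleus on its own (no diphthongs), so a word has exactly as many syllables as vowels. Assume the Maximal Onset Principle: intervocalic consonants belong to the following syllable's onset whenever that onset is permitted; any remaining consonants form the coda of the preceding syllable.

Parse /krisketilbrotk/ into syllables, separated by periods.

kri.ske.til.brotk

Nuclei (vowels): i, e, i, o → 4 syllables.
Between /i/ (V1) and /e/ (V2): /sk/ is a licit onset in full, so it all attaches to the next syllable.
Between /e/ (V2) and /i/ (V3): /t/ is a single consonant, so it becomes the next onset.
Between /i/ (V3) and /o/ (V4): cluster /lbr/ — the longest permitted-onset suffix is /br/; onset = /br/, preceding coda = /l/.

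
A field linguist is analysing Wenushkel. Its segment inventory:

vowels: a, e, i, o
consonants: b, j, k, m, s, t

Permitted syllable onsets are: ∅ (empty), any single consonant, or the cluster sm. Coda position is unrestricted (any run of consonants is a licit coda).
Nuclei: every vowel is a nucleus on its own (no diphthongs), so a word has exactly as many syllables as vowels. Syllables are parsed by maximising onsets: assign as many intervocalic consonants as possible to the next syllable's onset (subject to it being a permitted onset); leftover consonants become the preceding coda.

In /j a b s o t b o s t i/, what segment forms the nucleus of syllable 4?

i

The vowels are a, o, o, i — 4 nuclei, so 4 syllables.
The fourth nucleus (vowel 4 from the left) is /i/.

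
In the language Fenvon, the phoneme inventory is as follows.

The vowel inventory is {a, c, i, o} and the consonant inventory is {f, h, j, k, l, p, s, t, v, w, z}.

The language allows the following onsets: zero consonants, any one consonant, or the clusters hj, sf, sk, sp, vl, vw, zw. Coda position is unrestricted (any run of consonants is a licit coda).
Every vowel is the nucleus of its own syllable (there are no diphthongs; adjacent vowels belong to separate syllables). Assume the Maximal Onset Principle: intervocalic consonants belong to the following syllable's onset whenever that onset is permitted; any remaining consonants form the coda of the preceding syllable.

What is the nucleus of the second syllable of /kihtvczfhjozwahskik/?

The vowels are i, c, o, a, i — 5 nuclei, so 5 syllables.
The second nucleus (vowel 2 from the left) is /c/.

c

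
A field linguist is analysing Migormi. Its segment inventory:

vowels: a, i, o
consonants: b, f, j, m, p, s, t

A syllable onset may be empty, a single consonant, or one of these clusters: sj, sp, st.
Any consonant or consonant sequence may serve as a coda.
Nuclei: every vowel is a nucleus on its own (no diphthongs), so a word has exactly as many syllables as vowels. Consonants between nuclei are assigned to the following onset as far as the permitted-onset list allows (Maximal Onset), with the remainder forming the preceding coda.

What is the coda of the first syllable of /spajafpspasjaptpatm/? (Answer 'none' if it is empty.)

Vowels present: a, a, a, a, a; each is a nucleus, giving 5 syllables.
/a…a/ gap (V1→V2): just /j/ — single C goes to the following onset.
/a…a/ gap (V2→V3): /fpsp/ splits as /fp/ + /sp/ (/sp/ is the longest suffix that is a licit onset).
/a…a/ gap (V3→V4): cluster /sj/ — /sj/ is itself a permitted onset, so the whole cluster goes right; preceding coda = ∅.
/a…a/ gap (V4→V5): /ptp/ — longest licit onset from the right is /p/, leaving /pt/ as coda.
Syllabification: spa.jafp.spa.sjapt.patm.
Syllable 1 is /spa/: onset /sp/, nucleus /a/, coda ∅.

none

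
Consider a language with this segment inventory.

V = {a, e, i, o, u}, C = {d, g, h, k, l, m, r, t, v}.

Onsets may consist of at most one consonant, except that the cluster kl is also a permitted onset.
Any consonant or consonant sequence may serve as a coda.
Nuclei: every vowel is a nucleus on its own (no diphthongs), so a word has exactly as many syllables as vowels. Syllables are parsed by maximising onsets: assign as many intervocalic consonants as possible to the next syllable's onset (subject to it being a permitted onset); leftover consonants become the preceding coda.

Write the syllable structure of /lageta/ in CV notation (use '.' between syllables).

CV.CV.CV

Vowels present: a, e, a; each is a nucleus, giving 3 syllables.
Between /a/ (V1) and /e/ (V2): just /g/ — single C goes to the following onset.
Between /e/ (V2) and /a/ (V3): /t/ → onset of the next syllable (single consonants are always licit onsets).
Result: la.ge.ta.
Mapping each syllable to C/V: /la/ → CV, /ge/ → CV, /ta/ → CV.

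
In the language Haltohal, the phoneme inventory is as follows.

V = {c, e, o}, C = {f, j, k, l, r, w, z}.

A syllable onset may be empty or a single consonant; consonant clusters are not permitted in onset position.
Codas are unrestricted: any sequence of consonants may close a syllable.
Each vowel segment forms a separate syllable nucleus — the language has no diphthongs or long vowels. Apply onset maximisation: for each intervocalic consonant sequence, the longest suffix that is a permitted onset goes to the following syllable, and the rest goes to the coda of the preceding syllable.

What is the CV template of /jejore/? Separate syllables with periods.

Nuclei (vowels): e, o, e → 3 syllables.
σ1/σ2 boundary: just /j/ — single C goes to the following onset.
σ2/σ3 boundary: /r/ → onset of the next syllable (single consonants are always licit onsets).
So the parse is je.jo.re.
Mapping each syllable to C/V: /je/ → CV, /jo/ → CV, /re/ → CV.

CV.CV.CV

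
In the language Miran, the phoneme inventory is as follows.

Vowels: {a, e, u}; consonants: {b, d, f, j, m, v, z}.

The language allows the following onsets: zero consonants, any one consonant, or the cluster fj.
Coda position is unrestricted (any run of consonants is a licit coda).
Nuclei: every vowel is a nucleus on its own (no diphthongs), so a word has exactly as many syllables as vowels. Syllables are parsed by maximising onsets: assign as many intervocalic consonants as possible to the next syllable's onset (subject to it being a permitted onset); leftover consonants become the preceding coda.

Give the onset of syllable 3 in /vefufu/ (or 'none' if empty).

The vowels are e, u, u — 3 nuclei, so 3 syllables.
σ1/σ2 boundary: just /f/ — single C goes to the following onset.
σ2/σ3 boundary: just /f/ — single C goes to the following onset.
Putting it together: ve.fu.fu.
Syllable 3 is /fu/: onset /f/, nucleus /u/, coda ∅.

f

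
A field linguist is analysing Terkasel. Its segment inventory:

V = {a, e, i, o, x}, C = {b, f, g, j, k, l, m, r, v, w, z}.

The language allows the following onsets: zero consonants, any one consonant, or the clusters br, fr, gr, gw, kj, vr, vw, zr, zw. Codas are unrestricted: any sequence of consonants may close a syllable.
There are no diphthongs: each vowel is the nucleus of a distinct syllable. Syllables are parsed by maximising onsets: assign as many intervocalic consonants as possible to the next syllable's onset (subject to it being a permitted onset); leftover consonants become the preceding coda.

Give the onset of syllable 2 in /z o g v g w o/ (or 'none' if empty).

Nuclei (vowels): o, o → 2 syllables.
V1 /o/ – V2 /o/: /gvgw/ — longest licit onset from the right is /gw/, leaving /gv/ as coda.
Syllabification: zogv.gwo.
Syllable 2 is /gwo/: onset /gw/, nucleus /o/, coda ∅.

gw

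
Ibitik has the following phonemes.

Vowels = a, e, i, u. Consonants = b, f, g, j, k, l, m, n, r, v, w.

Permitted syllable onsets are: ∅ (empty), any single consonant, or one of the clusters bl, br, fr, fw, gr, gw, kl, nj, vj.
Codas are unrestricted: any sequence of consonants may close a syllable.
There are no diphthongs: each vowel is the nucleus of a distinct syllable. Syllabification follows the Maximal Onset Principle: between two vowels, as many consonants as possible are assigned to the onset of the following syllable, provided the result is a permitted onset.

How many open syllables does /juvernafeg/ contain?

2

Nuclei (vowels): u, e, a, e → 4 syllables.
Between /u/ (V1) and /e/ (V2): /v/ → onset of the next syllable (single consonants are always licit onsets).
Between /e/ (V2) and /a/ (V3): /rn/; trying suffixes from longest down, /n/ is the first permitted one, so coda /r/ | onset /n/.
Between /a/ (V3) and /e/ (V4): /f/ → onset of the next syllable (single consonants are always licit onsets).
Result: ju.ver.na.feg.
Classifying each syllable: /ju/ (open), /ver/ (closed), /na/ (open), /feg/ (closed).
Open syllables: 2.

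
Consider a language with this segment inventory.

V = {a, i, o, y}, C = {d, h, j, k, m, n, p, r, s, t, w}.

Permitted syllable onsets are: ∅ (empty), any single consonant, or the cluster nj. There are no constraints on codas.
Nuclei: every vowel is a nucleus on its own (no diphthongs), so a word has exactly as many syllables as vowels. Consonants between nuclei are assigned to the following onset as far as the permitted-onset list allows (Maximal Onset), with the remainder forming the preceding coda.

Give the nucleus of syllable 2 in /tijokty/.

The vowels are i, o, y — 3 nuclei, so 3 syllables.
The second nucleus (vowel 2 from the left) is /o/.

o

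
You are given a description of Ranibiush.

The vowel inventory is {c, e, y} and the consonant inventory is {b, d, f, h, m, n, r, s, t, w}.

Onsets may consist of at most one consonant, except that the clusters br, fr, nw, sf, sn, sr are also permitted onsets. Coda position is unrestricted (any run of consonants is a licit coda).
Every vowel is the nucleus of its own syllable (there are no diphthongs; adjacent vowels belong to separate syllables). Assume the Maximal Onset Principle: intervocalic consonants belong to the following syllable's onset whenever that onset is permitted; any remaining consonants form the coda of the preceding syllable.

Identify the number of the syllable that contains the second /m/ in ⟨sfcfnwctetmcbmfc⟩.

4

Vowels present: c, c, e, c, c; each is a nucleus, giving 5 syllables.
/c…c/ gap (V1→V2): /fnw/; trying suffixes from longest down, /nw/ is the first permitted one, so coda /f/ | onset /nw/.
/c…e/ gap (V2→V3): /t/ → onset of the next syllable (single consonants are always licit onsets).
/e…c/ gap (V3→V4): /tm/ splits as /t/ + /m/ (/m/ is the longest suffix that is a licit onset).
/c…c/ gap (V4→V5): cluster /bmf/ — the longest permitted-onset suffix is /f/; onset = /f/, preceding coda = /bm/.
So the parse is sfcf.nwc.tet.mcbm.fc.
The second /m/ is in the coda of syllable 4 (/mcbm/).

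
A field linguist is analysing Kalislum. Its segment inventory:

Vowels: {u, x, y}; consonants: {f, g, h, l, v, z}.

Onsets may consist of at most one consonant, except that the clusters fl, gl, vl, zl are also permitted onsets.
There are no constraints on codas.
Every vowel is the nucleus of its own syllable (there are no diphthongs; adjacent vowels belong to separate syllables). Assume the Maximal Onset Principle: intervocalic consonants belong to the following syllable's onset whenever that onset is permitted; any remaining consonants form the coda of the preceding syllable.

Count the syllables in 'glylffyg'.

2

Nuclei (vowels): y, y → 2 syllables.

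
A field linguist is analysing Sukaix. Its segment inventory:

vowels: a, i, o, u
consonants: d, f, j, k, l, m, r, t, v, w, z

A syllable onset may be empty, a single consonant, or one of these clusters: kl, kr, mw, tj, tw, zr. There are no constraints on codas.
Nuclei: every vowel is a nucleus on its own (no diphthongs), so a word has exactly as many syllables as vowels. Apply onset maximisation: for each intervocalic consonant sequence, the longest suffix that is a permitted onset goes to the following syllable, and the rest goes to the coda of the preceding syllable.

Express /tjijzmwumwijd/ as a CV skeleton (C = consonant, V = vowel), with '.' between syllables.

CCVCC.CCV.CCVCC

The vowels are i, u, i — 3 nuclei, so 3 syllables.
Between /i/ (V1) and /u/ (V2): cluster /jzmw/ — the longest permitted-onset suffix is /mw/; onset = /mw/, preceding coda = /jz/.
Between /u/ (V2) and /i/ (V3): cluster /mw/ — /mw/ is itself a permitted onset, so the whole cluster goes right; preceding coda = ∅.
Putting it together: tjijz.mwu.mwijd.
Mapping each syllable to C/V: /tjijz/ → CCVCC, /mwu/ → CCV, /mwijd/ → CCVCC.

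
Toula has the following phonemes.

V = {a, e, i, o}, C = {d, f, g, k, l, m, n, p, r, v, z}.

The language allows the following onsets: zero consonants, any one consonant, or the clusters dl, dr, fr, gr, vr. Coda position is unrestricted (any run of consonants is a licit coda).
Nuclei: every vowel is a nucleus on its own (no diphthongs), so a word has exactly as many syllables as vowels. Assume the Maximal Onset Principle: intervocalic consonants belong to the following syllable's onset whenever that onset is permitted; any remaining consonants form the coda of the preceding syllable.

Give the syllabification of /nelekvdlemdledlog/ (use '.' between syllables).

ne.lekv.dlem.dle.dlog

Vowels present: e, e, e, e, o; each is a nucleus, giving 5 syllables.
V1 /e/ – V2 /e/: /l/ → onset of the next syllable (single consonants are always licit onsets).
V2 /e/ – V3 /e/: cluster /kvdl/ — the longest permitted-onset suffix is /dl/; onset = /dl/, preceding coda = /kv/.
V3 /e/ – V4 /e/: cluster /mdl/ — the longest permitted-onset suffix is /dl/; onset = /dl/, preceding coda = /m/.
V4 /e/ – V5 /o/: /dl/ — entire cluster is a permitted onset → onset /dl/, coda ∅.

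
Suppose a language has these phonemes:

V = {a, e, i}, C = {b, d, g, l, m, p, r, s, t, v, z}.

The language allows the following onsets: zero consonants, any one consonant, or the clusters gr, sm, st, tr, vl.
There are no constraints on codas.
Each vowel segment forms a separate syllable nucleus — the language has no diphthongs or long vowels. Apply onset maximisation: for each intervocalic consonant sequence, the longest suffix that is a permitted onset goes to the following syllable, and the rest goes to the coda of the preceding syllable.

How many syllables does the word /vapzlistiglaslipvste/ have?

Nuclei (vowels): a, i, i, a, i, e → 6 syllables.

6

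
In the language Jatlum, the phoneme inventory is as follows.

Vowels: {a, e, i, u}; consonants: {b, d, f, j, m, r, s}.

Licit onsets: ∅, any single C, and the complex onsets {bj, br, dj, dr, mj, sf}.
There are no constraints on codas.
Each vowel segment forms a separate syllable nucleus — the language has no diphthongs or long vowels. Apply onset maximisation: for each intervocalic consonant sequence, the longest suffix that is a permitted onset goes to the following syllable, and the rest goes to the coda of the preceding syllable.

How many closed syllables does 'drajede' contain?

0

Vowels present: a, e, e; each is a nucleus, giving 3 syllables.
Between /a/ (V1) and /e/ (V2): just /j/ — single C goes to the following onset.
Between /e/ (V2) and /e/ (V3): /d/ is a single consonant, so it becomes the next onset.
Result: dra.je.de.
Classifying each syllable: /dra/ (open), /je/ (open), /de/ (open).
Closed syllables: 0.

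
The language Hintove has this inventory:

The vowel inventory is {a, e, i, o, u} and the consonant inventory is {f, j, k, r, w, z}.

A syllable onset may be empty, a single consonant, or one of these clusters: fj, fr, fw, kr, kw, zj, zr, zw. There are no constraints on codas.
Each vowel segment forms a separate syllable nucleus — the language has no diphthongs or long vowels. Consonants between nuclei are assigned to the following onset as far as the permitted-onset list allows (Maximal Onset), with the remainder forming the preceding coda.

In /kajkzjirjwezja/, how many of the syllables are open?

Vowels present: a, i, e, a; each is a nucleus, giving 4 syllables.
V1 /a/ – V2 /i/: /jkzj/ — longest licit onset from the right is /zj/, leaving /jk/ as coda.
V2 /i/ – V3 /e/: /rjw/ splits as /rj/ + /w/ (/w/ is the longest suffix that is a licit onset).
V3 /e/ – V4 /a/: /zj/ — entire cluster is a permitted onset → onset /zj/, coda ∅.
Syllabification: kajk.zjirj.we.zja.
Classifying each syllable: /kajk/ (closed), /zjirj/ (closed), /we/ (open), /zja/ (open).
Open syllables: 2.

2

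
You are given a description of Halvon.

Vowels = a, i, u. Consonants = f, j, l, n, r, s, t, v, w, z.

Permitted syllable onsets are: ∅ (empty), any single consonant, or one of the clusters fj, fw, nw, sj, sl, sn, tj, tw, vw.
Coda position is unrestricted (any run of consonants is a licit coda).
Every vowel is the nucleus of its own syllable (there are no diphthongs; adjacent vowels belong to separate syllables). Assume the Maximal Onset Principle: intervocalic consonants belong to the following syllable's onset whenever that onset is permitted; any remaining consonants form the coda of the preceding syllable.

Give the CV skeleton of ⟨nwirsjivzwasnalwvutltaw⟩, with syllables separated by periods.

CCVC.CCVCC.CV.CCVCC.CVCC.CVC

Nuclei (vowels): i, i, a, a, u, a → 6 syllables.
σ1/σ2 boundary: cluster /rsj/ — the longest permitted-onset suffix is /sj/; onset = /sj/, preceding coda = /r/.
σ2/σ3 boundary: cluster /vzw/ — the longest permitted-onset suffix is /w/; onset = /w/, preceding coda = /vz/.
σ3/σ4 boundary: /sn/ is a licit onset in full, so it all attaches to the next syllable.
σ4/σ5 boundary: /lwv/; trying suffixes from longest down, /v/ is the first permitted one, so coda /lw/ | onset /v/.
σ5/σ6 boundary: /tlt/ — longest licit onset from the right is /t/, leaving /tl/ as coda.
Syllabification: nwir.sjivz.wa.snalw.vutl.taw.
Mapping each syllable to C/V: /nwir/ → CCVC, /sjivz/ → CCVCC, /wa/ → CV, /snalw/ → CCVCC, /vutl/ → CVCC, /taw/ → CVC.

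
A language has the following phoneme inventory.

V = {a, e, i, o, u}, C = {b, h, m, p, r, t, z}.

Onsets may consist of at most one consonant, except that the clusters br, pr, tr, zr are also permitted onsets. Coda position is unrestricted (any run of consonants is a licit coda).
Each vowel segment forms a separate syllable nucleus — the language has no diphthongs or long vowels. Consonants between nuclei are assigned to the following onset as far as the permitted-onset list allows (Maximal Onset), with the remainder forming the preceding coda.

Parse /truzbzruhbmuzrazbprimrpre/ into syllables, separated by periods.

Vowels present: u, u, u, a, i, e; each is a nucleus, giving 6 syllables.
Between /u/ (V1) and /u/ (V2): cluster /zbzr/ — the longest permitted-onset suffix is /zr/; onset = /zr/, preceding coda = /zb/.
Between /u/ (V2) and /u/ (V3): /hbm/ — longest licit onset from the right is /m/, leaving /hb/ as coda.
Between /u/ (V3) and /a/ (V4): cluster /zr/ — /zr/ is itself a permitted onset, so the whole cluster goes right; preceding coda = ∅.
Between /a/ (V4) and /i/ (V5): cluster /zbpr/ — the longest permitted-onset suffix is /pr/; onset = /pr/, preceding coda = /zb/.
Between /i/ (V5) and /e/ (V6): /mrpr/ — longest licit onset from the right is /pr/, leaving /mr/ as coda.

truzb.zruhb.mu.zrazb.primr.pre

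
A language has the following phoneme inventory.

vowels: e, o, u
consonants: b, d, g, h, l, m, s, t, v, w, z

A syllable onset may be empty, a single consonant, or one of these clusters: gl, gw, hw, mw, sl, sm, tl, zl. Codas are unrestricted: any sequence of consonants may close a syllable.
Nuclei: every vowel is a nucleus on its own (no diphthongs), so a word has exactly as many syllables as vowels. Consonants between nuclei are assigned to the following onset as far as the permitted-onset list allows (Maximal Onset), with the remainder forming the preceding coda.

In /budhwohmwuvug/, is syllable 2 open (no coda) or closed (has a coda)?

closed

The vowels are u, o, u, u — 4 nuclei, so 4 syllables.
/u…o/ gap (V1→V2): cluster /dhw/ — the longest permitted-onset suffix is /hw/; onset = /hw/, preceding coda = /d/.
/o…u/ gap (V2→V3): /hmw/ — longest licit onset from the right is /mw/, leaving /h/ as coda.
/u…u/ gap (V3→V4): /v/ → onset of the next syllable (single consonants are always licit onsets).
Putting it together: bud.hwoh.mwu.vug.
Syllable 2 is /hwoh/ with coda /h/, so it is closed.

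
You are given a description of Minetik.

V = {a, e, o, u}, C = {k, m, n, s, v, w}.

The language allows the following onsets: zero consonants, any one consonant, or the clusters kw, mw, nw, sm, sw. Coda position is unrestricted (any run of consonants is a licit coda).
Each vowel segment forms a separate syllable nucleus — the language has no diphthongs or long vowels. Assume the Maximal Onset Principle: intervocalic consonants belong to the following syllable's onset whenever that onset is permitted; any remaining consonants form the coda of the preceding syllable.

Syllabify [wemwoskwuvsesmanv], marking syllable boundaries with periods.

we.mwos.kwuv.se.smanv

Nuclei (vowels): e, o, u, e, a → 5 syllables.
V1 /e/ – V2 /o/: cluster /mw/ — /mw/ is itself a permitted onset, so the whole cluster goes right; preceding coda = ∅.
V2 /o/ – V3 /u/: /skw/ — longest licit onset from the right is /kw/, leaving /s/ as coda.
V3 /u/ – V4 /e/: cluster /vs/ — the longest permitted-onset suffix is /s/; onset = /s/, preceding coda = /v/.
V4 /e/ – V5 /a/: cluster /sm/ — /sm/ is itself a permitted onset, so the whole cluster goes right; preceding coda = ∅.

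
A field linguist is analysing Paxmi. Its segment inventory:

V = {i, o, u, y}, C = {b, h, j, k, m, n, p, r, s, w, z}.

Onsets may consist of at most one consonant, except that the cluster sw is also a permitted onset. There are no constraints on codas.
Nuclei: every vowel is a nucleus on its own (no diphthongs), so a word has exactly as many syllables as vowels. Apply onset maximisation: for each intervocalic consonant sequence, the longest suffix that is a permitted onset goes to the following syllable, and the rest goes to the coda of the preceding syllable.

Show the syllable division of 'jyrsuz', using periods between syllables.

Nuclei (vowels): y, u → 2 syllables.
/y…u/ gap (V1→V2): /rs/ — longest licit onset from the right is /s/, leaving /r/ as coda.

jyr.suz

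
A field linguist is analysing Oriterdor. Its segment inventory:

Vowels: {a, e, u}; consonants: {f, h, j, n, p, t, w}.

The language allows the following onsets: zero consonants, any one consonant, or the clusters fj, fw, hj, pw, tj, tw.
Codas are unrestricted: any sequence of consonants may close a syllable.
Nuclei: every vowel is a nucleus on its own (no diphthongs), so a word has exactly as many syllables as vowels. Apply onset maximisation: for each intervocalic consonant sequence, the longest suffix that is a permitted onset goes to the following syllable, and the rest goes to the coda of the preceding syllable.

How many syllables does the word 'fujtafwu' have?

3

The vowels are u, a, u — 3 nuclei, so 3 syllables.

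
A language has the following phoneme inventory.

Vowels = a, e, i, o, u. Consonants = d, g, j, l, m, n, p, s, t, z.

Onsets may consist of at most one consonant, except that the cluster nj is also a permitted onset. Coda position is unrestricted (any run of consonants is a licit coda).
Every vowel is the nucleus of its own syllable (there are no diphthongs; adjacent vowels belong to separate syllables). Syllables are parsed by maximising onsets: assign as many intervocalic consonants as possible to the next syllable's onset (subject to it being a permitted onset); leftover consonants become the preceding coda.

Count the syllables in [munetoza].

4

The vowels are u, e, o, a — 4 nuclei, so 4 syllables.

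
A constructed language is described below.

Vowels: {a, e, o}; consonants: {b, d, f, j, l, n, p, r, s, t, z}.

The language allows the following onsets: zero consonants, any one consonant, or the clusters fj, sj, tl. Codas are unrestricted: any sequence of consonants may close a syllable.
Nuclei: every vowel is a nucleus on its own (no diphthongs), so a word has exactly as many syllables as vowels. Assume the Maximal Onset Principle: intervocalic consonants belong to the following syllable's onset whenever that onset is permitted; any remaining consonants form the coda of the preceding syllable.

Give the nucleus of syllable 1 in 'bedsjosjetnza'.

Vowels present: e, o, e, a; each is a nucleus, giving 4 syllables.
The first nucleus (vowel 1 from the left) is /e/.

e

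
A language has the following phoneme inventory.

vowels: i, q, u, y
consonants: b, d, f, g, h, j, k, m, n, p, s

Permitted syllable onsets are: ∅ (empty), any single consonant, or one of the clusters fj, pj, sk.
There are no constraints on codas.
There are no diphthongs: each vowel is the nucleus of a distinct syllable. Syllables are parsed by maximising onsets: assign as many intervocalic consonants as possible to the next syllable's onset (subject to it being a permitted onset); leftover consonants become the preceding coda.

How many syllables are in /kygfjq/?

Nuclei (vowels): y, q → 2 syllables.

2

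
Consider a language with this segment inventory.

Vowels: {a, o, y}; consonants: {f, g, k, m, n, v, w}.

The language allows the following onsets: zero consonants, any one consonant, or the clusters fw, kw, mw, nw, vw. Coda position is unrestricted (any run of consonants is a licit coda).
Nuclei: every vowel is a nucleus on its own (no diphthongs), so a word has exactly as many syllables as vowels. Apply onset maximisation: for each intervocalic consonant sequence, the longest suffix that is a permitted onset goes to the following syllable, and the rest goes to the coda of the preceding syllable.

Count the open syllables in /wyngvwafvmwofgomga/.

The vowels are y, a, o, o, a — 5 nuclei, so 5 syllables.
/y…a/ gap (V1→V2): cluster /ngvw/ — the longest permitted-onset suffix is /vw/; onset = /vw/, preceding coda = /ng/.
/a…o/ gap (V2→V3): /fvmw/; trying suffixes from longest down, /mw/ is the first permitted one, so coda /fv/ | onset /mw/.
/o…o/ gap (V3→V4): /fg/ splits as /f/ + /g/ (/g/ is the longest suffix that is a licit onset).
/o…a/ gap (V4→V5): /mg/ splits as /m/ + /g/ (/g/ is the longest suffix that is a licit onset).
Putting it together: wyng.vwafv.mwof.gom.ga.
Classifying each syllable: /wyng/ (closed), /vwafv/ (closed), /mwof/ (closed), /gom/ (closed), /ga/ (open).
Open syllables: 1.

1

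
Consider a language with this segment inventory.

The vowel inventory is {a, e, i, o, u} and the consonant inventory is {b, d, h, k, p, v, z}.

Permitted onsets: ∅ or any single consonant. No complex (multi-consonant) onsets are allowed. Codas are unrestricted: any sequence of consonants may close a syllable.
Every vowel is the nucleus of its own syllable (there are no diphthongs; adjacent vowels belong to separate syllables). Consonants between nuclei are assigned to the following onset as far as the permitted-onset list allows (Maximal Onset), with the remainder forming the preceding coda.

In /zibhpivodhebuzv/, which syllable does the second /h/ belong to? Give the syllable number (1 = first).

The vowels are i, i, o, e, u — 5 nuclei, so 5 syllables.
V1 /i/ – V2 /i/: /bhp/ — longest licit onset from the right is /p/, leaving /bh/ as coda.
V2 /i/ – V3 /o/: /v/ is a single consonant, so it becomes the next onset.
V3 /o/ – V4 /e/: /dh/; trying suffixes from longest down, /h/ is the first permitted one, so coda /d/ | onset /h/.
V4 /e/ – V5 /u/: /b/ → onset of the next syllable (single consonants are always licit onsets).
So the parse is zibh.pi.vod.he.buzv.
The second /h/ is in the onset of syllable 4 (/he/).

4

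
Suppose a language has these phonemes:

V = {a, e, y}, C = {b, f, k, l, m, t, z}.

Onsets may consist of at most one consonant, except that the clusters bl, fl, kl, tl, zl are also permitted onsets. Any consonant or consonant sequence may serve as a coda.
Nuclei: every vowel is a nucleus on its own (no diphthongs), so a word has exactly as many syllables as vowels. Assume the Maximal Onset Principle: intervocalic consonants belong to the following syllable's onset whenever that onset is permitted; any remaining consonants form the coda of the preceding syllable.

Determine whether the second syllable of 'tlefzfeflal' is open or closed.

The vowels are e, e, a — 3 nuclei, so 3 syllables.
Between /e/ (V1) and /e/ (V2): /fzf/; trying suffixes from longest down, /f/ is the first permitted one, so coda /fz/ | onset /f/.
Between /e/ (V2) and /a/ (V3): /fl/ — entire cluster is a permitted onset → onset /fl/, coda ∅.
So the parse is tlefz.fe.flal.
Syllable 2 is /fe/; it ends in its nucleus with no coda, so it is open.

open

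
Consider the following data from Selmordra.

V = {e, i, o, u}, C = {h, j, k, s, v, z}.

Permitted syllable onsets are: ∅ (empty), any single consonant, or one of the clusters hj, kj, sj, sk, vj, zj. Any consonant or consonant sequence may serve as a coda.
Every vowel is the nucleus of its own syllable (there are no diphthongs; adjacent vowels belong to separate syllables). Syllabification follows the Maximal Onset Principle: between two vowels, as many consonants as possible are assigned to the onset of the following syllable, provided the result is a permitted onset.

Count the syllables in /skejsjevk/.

2

Nuclei (vowels): e, e → 2 syllables.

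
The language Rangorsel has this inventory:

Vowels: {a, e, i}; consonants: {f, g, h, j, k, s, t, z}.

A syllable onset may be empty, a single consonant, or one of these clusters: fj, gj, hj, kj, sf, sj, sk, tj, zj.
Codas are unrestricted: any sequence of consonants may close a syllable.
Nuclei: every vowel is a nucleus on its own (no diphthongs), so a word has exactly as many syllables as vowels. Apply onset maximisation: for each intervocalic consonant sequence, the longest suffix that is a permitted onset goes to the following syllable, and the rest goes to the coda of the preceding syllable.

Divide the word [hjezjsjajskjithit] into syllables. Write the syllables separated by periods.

Vowels present: e, a, i, i; each is a nucleus, giving 4 syllables.
/e…a/ gap (V1→V2): /zjsj/; trying suffixes from longest down, /sj/ is the first permitted one, so coda /zj/ | onset /sj/.
/a…i/ gap (V2→V3): /jskj/; trying suffixes from longest down, /kj/ is the first permitted one, so coda /js/ | onset /kj/.
/i…i/ gap (V3→V4): /th/; trying suffixes from longest down, /h/ is the first permitted one, so coda /t/ | onset /h/.

hjezj.sjajs.kjit.hit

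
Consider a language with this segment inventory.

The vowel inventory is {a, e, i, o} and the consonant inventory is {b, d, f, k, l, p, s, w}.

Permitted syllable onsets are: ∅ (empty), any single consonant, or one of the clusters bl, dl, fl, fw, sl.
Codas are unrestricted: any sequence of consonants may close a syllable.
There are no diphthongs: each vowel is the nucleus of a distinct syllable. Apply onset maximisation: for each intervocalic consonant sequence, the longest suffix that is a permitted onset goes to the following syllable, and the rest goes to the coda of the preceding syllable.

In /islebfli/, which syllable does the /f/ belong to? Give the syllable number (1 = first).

Vowels present: i, e, i; each is a nucleus, giving 3 syllables.
V1 /i/ – V2 /e/: /sl/ — entire cluster is a permitted onset → onset /sl/, coda ∅.
V2 /e/ – V3 /i/: cluster /bfl/ — the longest permitted-onset suffix is /fl/; onset = /fl/, preceding coda = /b/.
Putting it together: i.sleb.fli.
The /f/ is in the onset of syllable 3 (/fli/).

3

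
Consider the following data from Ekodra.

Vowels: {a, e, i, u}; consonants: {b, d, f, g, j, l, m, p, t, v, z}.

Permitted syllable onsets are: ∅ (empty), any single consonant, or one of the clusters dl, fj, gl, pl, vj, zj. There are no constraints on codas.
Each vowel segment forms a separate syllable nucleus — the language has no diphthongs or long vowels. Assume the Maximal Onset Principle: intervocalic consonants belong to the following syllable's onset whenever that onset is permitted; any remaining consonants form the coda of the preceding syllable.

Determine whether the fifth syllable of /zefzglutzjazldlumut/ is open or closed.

closed

Nuclei (vowels): e, u, a, u, u → 5 syllables.
σ1/σ2 boundary: /fzgl/ — longest licit onset from the right is /gl/, leaving /fz/ as coda.
σ2/σ3 boundary: /tzj/ splits as /t/ + /zj/ (/zj/ is the longest suffix that is a licit onset).
σ3/σ4 boundary: /zldl/; trying suffixes from longest down, /dl/ is the first permitted one, so coda /zl/ | onset /dl/.
σ4/σ5 boundary: just /m/ — single C goes to the following onset.
Putting it together: zefz.glut.zjazl.dlu.mut.
Syllable 5 is /mut/ with coda /t/, so it is closed.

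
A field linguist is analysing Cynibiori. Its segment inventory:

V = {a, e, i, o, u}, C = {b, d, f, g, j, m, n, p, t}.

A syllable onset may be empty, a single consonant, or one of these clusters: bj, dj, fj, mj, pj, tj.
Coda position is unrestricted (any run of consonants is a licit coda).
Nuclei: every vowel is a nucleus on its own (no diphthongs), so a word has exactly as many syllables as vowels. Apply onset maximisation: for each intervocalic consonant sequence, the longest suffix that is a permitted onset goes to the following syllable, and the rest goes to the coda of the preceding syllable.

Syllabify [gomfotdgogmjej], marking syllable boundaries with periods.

gom.fotd.gog.mjej

Nuclei (vowels): o, o, o, e → 4 syllables.
V1 /o/ – V2 /o/: /mf/; trying suffixes from longest down, /f/ is the first permitted one, so coda /m/ | onset /f/.
V2 /o/ – V3 /o/: /tdg/; trying suffixes from longest down, /g/ is the first permitted one, so coda /td/ | onset /g/.
V3 /o/ – V4 /e/: /gmj/ — longest licit onset from the right is /mj/, leaving /g/ as coda.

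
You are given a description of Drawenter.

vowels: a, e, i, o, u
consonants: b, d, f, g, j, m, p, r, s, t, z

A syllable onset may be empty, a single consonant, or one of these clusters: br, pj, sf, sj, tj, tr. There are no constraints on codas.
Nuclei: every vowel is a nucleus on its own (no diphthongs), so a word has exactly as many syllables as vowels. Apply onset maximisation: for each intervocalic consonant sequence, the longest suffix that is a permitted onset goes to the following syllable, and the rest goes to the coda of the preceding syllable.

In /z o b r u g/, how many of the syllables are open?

1

The vowels are o, u — 2 nuclei, so 2 syllables.
σ1/σ2 boundary: /br/ is a licit onset in full, so it all attaches to the next syllable.
Result: zo.brug.
Classifying each syllable: /zo/ (open), /brug/ (closed).
Open syllables: 1.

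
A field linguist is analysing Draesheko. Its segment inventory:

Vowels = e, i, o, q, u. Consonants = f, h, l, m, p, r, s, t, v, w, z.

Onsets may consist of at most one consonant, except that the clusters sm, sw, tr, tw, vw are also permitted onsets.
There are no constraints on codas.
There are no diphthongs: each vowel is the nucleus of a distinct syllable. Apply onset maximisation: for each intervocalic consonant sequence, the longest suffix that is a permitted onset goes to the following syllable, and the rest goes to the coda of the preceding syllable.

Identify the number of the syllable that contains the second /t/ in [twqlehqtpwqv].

3

Vowels present: q, e, q, q; each is a nucleus, giving 4 syllables.
Between /q/ (V1) and /e/ (V2): /l/ → onset of the next syllable (single consonants are always licit onsets).
Between /e/ (V2) and /q/ (V3): /h/ → onset of the next syllable (single consonants are always licit onsets).
Between /q/ (V3) and /q/ (V4): /tpw/ splits as /tp/ + /w/ (/w/ is the longest suffix that is a licit onset).
Syllabification: twq.le.hqtp.wqv.
The second /t/ is in the coda of syllable 3 (/hqtp/).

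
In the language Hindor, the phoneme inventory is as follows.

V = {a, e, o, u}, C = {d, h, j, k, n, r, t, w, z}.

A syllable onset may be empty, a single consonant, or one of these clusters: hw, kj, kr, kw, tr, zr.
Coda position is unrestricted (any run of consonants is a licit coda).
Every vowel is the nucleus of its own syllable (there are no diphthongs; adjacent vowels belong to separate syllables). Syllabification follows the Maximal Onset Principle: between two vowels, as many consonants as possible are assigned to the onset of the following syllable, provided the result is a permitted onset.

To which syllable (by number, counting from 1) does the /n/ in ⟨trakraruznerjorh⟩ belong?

4

Nuclei (vowels): a, a, u, e, o → 5 syllables.
V1 /a/ – V2 /a/: cluster /kr/ — /kr/ is itself a permitted onset, so the whole cluster goes right; preceding coda = ∅.
V2 /a/ – V3 /u/: /r/ → onset of the next syllable (single consonants are always licit onsets).
V3 /u/ – V4 /e/: cluster /zn/ — the longest permitted-onset suffix is /n/; onset = /n/, preceding coda = /z/.
V4 /e/ – V5 /o/: /rj/ splits as /r/ + /j/ (/j/ is the longest suffix that is a licit onset).
Putting it together: tra.kra.ruz.ner.jorh.
The /n/ is in the onset of syllable 4 (/ner/).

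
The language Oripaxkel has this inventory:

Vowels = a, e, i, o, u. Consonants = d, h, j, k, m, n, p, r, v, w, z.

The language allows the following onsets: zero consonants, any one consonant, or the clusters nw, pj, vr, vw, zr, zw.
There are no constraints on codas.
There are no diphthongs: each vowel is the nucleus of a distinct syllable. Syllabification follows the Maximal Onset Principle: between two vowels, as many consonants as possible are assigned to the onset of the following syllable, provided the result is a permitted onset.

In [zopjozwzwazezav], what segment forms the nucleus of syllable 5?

Vowels present: o, o, a, e, a; each is a nucleus, giving 5 syllables.
The fifth nucleus (vowel 5 from the left) is /a/.

a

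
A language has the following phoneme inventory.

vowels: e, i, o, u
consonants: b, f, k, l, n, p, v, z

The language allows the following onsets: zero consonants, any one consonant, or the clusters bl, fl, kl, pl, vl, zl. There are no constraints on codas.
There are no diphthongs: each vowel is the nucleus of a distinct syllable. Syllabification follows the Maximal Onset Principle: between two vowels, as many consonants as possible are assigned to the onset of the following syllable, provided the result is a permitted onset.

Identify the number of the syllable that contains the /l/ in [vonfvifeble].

Vowels present: o, i, e, e; each is a nucleus, giving 4 syllables.
V1 /o/ – V2 /i/: /nfv/; trying suffixes from longest down, /v/ is the first permitted one, so coda /nf/ | onset /v/.
V2 /i/ – V3 /e/: /f/ is a single consonant, so it becomes the next onset.
V3 /e/ – V4 /e/: /bl/ is a licit onset in full, so it all attaches to the next syllable.
Syllabification: vonf.vi.fe.ble.
The /l/ is in the onset of syllable 4 (/ble/).

4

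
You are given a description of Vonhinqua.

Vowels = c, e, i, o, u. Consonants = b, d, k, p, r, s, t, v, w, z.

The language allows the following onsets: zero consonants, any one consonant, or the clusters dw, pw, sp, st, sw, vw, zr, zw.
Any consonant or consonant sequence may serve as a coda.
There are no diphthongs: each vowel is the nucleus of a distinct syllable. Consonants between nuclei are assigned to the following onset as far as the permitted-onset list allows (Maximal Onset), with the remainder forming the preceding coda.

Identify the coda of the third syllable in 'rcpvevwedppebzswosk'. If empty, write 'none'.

The vowels are c, e, e, e, o — 5 nuclei, so 5 syllables.
/c…e/ gap (V1→V2): cluster /pv/ — the longest permitted-onset suffix is /v/; onset = /v/, preceding coda = /p/.
/e…e/ gap (V2→V3): cluster /vw/ — /vw/ is itself a permitted onset, so the whole cluster goes right; preceding coda = ∅.
/e…e/ gap (V3→V4): /dpp/; trying suffixes from longest down, /p/ is the first permitted one, so coda /dp/ | onset /p/.
/e…o/ gap (V4→V5): /bzsw/ — longest licit onset from the right is /sw/, leaving /bz/ as coda.
Result: rcp.ve.vwedp.pebz.swosk.
Syllable 3 is /vwedp/: onset /vw/, nucleus /e/, coda /dp/.

dp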